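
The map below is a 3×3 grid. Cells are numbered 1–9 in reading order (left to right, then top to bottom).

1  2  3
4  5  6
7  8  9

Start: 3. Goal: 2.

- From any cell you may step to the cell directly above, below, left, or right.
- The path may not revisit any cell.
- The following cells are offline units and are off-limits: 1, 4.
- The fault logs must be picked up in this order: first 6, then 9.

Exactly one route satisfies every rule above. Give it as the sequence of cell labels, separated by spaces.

The waypoints must appear in the order 6, 9, with no cell reused.
Route from 3: 2× down (reaching 9), left to 8, 2× up (reaching 2) — 5 moves in all.
Check: order respected (6 at step 1, 9 at step 2).

3 6 9 8 5 2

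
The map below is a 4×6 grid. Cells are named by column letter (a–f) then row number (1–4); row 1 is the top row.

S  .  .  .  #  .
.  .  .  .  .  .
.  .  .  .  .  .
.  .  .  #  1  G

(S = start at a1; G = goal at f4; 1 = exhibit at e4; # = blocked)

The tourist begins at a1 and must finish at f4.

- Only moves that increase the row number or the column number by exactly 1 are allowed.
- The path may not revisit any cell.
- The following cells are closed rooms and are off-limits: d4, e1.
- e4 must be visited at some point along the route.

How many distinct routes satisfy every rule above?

14

A right/down-only route from a1 to f4 makes exactly 3 down-moves and 5 right-moves in some order.
With no other constraints that would be C(8,3) = 56 routes.
Split at e4 and multiply the segment counts (each segment already excludes blocked cells): a1→e4: 14; e4→f4: 1; product = 14.
That gives 14 routes.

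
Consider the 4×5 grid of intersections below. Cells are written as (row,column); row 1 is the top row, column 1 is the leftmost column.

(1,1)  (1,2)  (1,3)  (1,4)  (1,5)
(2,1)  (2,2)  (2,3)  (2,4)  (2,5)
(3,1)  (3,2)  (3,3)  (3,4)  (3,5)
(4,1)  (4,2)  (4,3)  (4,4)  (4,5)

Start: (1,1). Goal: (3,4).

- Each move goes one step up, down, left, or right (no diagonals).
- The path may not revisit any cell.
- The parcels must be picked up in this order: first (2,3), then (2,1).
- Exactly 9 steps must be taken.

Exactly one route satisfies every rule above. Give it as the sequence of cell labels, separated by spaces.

The waypoints must appear in the order (2,3), (2,1), with no cell reused.
Route from (1,1): 2× right (reaching (1,3)), down to (2,3), 2× left (reaching (2,1)), down to (3,1), 3× right (reaching (3,4)) — 9 moves in all.
Check: order respected ((2,3) at step 3, (2,1) at step 5); 9 moves as required.

(1,1) (1,2) (1,3) (2,3) (2,2) (2,1) (3,1) (3,2) (3,3) (3,4)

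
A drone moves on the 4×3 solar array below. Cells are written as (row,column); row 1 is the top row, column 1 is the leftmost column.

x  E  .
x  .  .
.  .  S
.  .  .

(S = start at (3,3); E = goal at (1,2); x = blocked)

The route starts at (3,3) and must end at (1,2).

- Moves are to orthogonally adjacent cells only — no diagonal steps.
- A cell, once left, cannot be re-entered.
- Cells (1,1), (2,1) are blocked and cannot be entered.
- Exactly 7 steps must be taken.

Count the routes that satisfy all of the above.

2

Need simple routes of exactly 7 moves from (3,3) to (1,2) (Manhattan distance 3, so 2 moves are spent on a detour and 2 undoing it).
Enumerating: (3,3) (4,3) (4,2) (3,2) (2,2) (2,3) (1,3) (1,2) | (3,3) (4,3) (4,2) (4,1) (3,1) (3,2) (2,2) (1,2).
That gives 2 routes.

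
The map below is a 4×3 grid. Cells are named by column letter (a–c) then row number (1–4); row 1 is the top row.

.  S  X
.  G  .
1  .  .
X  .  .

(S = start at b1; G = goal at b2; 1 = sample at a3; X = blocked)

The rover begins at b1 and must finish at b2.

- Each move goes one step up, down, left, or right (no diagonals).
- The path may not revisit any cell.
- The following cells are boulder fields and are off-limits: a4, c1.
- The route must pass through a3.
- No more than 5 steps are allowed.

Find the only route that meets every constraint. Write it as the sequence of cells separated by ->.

b1 -> a1 -> a2 -> a3 -> b3 -> b2

Any route must reach a3 and still end at b2 within 5 moves, so the order of the required stops is forced.
Route from b1: left 1 to a1, down 2 to a3, right 1 to b3, up 1 to b2 — 5 moves in all.
Check: all required cells visited; 5 ≤ 5 moves.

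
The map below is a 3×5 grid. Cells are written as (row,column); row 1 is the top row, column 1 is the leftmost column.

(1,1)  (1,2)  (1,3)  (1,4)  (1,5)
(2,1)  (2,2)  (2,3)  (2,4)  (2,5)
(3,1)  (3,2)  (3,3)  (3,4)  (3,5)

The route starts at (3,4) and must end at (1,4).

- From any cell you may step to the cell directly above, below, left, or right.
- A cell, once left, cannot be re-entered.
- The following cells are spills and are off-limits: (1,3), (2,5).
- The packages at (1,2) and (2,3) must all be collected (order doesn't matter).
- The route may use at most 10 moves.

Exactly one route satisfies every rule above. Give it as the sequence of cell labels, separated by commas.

(3,4), (3,3), (3,2), (3,1), (2,1), (1,1), (1,2), (2,2), (2,3), (2,4), (1,4)

The 10-move cap with required stops at (1,2), (2,3) leaves no slack for detours.
Route from (3,4): 3× left (reaching (3,1)), 2× up (reaching (1,1)), right to (1,2), down to (2,2), 2× right (reaching (2,4)), up to (1,4) — 10 moves in all.
Check: all required cells visited; 10 ≤ 10 moves.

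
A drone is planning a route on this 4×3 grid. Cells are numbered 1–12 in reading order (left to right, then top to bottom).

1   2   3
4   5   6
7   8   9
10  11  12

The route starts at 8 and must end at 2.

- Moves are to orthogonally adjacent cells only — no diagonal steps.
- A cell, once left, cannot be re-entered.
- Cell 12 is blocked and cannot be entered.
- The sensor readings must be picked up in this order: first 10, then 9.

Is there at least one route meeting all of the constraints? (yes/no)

Even ignoring the required order, no revisit-free route from 8 to 2 manages to pass through all of 10 and 9: branching out from 8, every path either misses one of them or, having collected them, can no longer reach 2 without re-entering a cell.

no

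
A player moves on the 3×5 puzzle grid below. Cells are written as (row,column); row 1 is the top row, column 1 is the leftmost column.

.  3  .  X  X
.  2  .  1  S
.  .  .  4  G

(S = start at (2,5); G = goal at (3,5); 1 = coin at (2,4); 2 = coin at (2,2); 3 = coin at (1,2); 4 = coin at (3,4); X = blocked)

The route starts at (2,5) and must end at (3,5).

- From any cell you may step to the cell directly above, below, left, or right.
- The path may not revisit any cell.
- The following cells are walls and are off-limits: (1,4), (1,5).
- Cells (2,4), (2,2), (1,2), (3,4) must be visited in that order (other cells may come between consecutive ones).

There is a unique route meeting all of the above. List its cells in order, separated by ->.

(2,5) -> (2,4) -> (2,3) -> (2,2) -> (1,2) -> (1,1) -> (2,1) -> (3,1) -> (3,2) -> (3,3) -> (3,4) -> (3,5)

The waypoints must appear in the order (2,4), (2,2), (1,2), (3,4), with no cell reused.
Route from (2,5): 3× left (reaching (2,2)), up to (1,2), left to (1,1), 2× down (reaching (3,1)), 4× right (reaching (3,5)) — 11 moves in all.
Check: order respected (1 at step 1, 2 at step 3, 3 at step 4, 4 at step 10).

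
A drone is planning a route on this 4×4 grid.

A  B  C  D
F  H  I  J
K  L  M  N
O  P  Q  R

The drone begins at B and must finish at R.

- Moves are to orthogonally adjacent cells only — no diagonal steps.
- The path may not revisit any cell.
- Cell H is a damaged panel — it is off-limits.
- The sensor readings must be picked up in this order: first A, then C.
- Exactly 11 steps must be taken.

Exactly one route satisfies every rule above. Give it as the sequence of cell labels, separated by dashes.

B - A - F - K - L - M - I - C - D - J - N - R

The waypoints must appear in the order A, C, with no cell reused.
Route from B: left 1 to A, down 2 to K, right 2 to M, up 2 to C, right 1 to D, down 3 to R — 11 moves in all.
Check: order respected (A at step 1, C at step 7); 11 moves as required.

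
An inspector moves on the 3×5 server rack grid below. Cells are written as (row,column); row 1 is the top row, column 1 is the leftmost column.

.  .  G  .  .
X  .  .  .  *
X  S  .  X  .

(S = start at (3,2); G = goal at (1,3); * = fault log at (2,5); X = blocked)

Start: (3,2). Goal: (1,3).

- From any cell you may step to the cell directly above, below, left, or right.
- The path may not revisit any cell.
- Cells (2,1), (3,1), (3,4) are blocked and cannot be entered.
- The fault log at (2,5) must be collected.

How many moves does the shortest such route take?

7

Any route passes through (2,5) somewhere between (3,2) and (1,3). Summing Manhattan distances along the two legs ((3,2) → (2,5) → (1,3)) gives a lower bound of 4 + 3 = 7 moves.
A route of 7 moves achieves this: (3,2) → (2,2) → (2,3) → (2,4) → (2,5) → (1,5) → (1,4) → (1,3).
Since 7 matches the lower bound, it is optimal.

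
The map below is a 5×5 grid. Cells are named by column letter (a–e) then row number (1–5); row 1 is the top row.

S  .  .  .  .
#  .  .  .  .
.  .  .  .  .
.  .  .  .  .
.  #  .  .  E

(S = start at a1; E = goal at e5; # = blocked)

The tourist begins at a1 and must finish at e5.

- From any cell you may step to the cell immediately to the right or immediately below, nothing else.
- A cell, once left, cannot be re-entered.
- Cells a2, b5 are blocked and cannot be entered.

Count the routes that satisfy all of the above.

A right/down-only route from a1 to e5 makes exactly 4 down-moves and 4 right-moves in some order.
With no other constraints that would be C(8,4) = 70 routes.
Subtract routes through each blocked cell (inclusion–exclusion for overlaps): − through a2: 35 − through b5: 5 + through a2&b5: 4 → 34.
That gives 34 routes.

34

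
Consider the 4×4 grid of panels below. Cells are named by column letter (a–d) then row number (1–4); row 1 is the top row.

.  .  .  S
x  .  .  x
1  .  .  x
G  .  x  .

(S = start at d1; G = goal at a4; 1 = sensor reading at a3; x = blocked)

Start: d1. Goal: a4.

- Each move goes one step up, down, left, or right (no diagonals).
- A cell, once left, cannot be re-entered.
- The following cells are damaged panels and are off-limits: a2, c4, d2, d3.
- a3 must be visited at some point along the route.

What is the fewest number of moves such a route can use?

6

Any route passes through a3 somewhere between d1 and a4. Summing Manhattan distances along the two legs (d1 → a3 → a4) gives a lower bound of 5 + 1 = 6 moves.
A route of 6 moves achieves this: d1 → c1 → c2 → c3 → b3 → a3 → a4.
Since 6 matches the lower bound, it is optimal.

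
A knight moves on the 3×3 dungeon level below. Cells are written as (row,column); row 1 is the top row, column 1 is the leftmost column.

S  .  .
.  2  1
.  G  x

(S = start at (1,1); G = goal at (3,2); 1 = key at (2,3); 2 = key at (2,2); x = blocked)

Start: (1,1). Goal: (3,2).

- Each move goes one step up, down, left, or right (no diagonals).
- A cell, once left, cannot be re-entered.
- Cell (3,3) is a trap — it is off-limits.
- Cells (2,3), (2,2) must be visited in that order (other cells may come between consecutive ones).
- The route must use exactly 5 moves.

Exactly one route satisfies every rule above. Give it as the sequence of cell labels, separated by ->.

The waypoints must appear in the order (2,3), (2,2), with no cell reused.
Route from (1,1): 2× right (reaching (1,3)), down to (2,3), left to (2,2), down to (3,2) — 5 moves in all.
Check: order respected (1 at step 3, 2 at step 4); 5 moves as required.

(1,1) -> (1,2) -> (1,3) -> (2,3) -> (2,2) -> (3,2)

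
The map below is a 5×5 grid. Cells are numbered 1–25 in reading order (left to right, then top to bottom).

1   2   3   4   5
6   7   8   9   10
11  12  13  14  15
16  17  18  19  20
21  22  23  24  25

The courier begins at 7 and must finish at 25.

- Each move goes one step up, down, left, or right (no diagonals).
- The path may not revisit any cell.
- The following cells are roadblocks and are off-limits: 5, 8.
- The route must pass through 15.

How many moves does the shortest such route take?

6

Any route passes through 15 somewhere between 7 and 25. Summing Manhattan distances along the two legs (7 → 15 → 25) gives a lower bound of 4 + 2 = 6 moves.
A route of 6 moves achieves this: 7 → 12 → 13 → 14 → 15 → 20 → 25.
Since 6 matches the lower bound, it is optimal.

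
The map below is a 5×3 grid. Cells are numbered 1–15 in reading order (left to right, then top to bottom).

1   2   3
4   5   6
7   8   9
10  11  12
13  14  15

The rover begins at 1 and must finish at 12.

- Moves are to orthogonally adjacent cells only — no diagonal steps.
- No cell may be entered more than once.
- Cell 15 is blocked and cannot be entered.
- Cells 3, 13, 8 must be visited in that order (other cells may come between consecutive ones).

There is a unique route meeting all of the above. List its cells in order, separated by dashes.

1 - 2 - 3 - 6 - 5 - 4 - 7 - 10 - 13 - 14 - 11 - 8 - 9 - 12

The waypoints must appear in the order 3, 13, 8, with no cell reused.
Route from 1: 2× right (reaching 3), down to 6, 2× left (reaching 4), 3× down (reaching 13), right to 14, 2× up (reaching 8), right to 9, down to 12 — 13 moves in all.
Check: order respected (3 at step 2, 13 at step 8, 8 at step 11).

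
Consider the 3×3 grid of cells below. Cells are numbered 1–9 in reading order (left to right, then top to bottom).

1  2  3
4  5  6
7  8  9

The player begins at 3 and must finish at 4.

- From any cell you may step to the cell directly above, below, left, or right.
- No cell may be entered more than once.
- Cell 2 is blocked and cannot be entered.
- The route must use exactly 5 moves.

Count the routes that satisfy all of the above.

3

Need simple routes of exactly 5 moves from 3 to 4 (Manhattan distance 3, so 1 moves are spent on a detour and 1 undoing it).
Enumerating: 3 6 9 8 5 4 | 3 6 9 8 7 4 | 3 6 5 8 7 4.
That gives 3 routes.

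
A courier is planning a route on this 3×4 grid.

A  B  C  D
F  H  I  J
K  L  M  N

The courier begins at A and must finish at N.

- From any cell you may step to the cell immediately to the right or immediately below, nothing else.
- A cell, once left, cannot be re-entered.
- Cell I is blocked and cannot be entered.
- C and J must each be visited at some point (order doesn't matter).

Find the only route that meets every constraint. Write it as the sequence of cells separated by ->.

A -> B -> C -> D -> J -> N

Moves only go right or down, so the column and row indices never decrease.
Route from A: right 3 to D, down 2 to N — 5 moves in all.
Check: all required cells visited.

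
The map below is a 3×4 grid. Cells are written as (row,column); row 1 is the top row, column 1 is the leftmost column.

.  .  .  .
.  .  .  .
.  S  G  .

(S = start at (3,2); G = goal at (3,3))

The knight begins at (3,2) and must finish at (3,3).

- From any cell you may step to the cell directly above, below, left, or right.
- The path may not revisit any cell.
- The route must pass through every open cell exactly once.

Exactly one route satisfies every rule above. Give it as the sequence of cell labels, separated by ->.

Need to visit all 12 open cells exactly once, starting at (3,2) and ending at (3,3).
Route from (3,2): left 1 to (3,1), up 2 to (1,1), right 1 to (1,2), down 1 to (2,2), right 1 to (2,3), up 1 to (1,3), right 1 to (1,4), down 2 to (3,4), left 1 to (3,3) — 11 moves in all.
Check: all 12 open cells covered.

(3,2) -> (3,1) -> (2,1) -> (1,1) -> (1,2) -> (2,2) -> (2,3) -> (1,3) -> (1,4) -> (2,4) -> (3,4) -> (3,3)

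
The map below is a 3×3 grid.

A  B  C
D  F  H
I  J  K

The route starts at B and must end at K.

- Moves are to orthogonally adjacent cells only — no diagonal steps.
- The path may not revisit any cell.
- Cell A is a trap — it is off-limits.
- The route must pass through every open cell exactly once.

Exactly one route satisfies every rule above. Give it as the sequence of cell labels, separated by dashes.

B - C - H - F - D - I - J - K

Need to visit all 8 open cells exactly once, starting at B and ending at K.
Route from B: right to C, down to H, 2× left (reaching D), down to I, 2× right (reaching K) — 7 moves in all.
Check: all 8 open cells covered.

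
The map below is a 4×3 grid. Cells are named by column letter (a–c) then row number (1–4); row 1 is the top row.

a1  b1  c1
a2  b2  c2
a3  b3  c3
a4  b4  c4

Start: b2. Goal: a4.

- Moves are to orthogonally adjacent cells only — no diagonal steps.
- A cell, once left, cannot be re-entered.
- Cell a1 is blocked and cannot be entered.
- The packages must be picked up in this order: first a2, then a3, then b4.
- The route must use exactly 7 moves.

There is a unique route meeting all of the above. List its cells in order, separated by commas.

The waypoints must appear in the order a2, a3, b4, with no cell reused.
Route from b2: left 1 to a2, down 1 to a3, right 2 to c3, down 1 to c4, left 2 to a4 — 7 moves in all.
Check: order respected (a2 at step 1, a3 at step 2, b4 at step 6); 7 moves as required.

b2, a2, a3, b3, c3, c4, b4, a4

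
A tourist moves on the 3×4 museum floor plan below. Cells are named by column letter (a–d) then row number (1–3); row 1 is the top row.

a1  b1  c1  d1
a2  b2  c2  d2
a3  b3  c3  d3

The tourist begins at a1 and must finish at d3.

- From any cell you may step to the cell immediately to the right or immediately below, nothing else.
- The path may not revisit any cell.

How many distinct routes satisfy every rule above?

10

A right/down-only route from a1 to d3 makes exactly 2 down-moves and 3 right-moves in some order.
With no other constraints that would be C(5,2) = 10 routes.
That gives 10 routes.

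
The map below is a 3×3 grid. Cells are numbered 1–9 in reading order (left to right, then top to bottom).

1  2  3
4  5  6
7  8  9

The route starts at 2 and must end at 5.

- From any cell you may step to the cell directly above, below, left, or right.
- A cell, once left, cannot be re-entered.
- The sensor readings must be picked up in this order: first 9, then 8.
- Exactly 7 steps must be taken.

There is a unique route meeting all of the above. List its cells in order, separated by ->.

2 -> 3 -> 6 -> 9 -> 8 -> 7 -> 4 -> 5

The waypoints must appear in the order 9, 8, with no cell reused.
Route from 2: right to 3, 2× down (reaching 9), 2× left (reaching 7), up to 4, right to 5 — 7 moves in all.
Check: order respected (9 at step 3, 8 at step 4); 7 moves as required.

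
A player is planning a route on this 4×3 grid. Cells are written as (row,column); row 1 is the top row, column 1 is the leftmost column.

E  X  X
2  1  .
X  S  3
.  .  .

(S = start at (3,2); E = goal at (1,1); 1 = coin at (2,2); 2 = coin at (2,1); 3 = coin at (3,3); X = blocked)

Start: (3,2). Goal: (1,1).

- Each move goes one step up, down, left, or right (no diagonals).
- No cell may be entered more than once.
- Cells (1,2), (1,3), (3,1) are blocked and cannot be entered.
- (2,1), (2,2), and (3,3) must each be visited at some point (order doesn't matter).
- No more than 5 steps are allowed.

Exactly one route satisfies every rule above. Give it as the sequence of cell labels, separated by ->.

Any route must reach (2,1), (2,2), and (3,3) and still end at (1,1) within 5 moves, so the order of the required stops is forced.
Route from (3,2): right to (3,3), up to (2,3), 2× left (reaching (2,1)), up to (1,1) — 5 moves in all.
Check: all required cells visited; 5 ≤ 5 moves.

(3,2) -> (3,3) -> (2,3) -> (2,2) -> (2,1) -> (1,1)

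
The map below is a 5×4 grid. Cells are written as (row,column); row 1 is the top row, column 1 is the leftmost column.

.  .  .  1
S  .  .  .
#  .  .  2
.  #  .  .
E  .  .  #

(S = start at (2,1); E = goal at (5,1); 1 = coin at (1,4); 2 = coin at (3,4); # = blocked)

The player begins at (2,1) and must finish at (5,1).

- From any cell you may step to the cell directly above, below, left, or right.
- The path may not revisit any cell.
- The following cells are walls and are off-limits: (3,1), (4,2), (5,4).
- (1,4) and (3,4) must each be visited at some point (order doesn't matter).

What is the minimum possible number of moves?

Any route passes through (1,4) and (3,4) in some order between (2,1) and (5,1). Summing Manhattan distances along each leg and taking the cheapest ordering ((2,1) → (1,4) → (3,4) → (5,1)) gives a lower bound of 4 + 2 + 5 = 11 moves.
A route of 11 moves achieves this: (2,1) → (1,1) → (1,2) → (1,3) → (1,4) → (2,4) → (3,4) → (4,4) → (4,3) → (5,3) → (5,2) → (5,1).
Since 11 matches the lower bound, it is optimal.

11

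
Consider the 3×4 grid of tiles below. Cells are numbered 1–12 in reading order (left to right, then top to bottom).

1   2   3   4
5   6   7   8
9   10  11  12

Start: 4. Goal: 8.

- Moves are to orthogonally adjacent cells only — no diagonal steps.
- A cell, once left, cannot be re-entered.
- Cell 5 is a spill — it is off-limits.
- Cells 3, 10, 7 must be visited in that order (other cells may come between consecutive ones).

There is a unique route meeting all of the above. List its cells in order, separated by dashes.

The waypoints must appear in the order 3, 10, 7, with no cell reused.
Route from 4: 2× left (reaching 2), 2× down (reaching 10), right to 11, up to 7, right to 8 — 7 moves in all.
Check: order respected (3 at step 1, 10 at step 4, 7 at step 6).

4 - 3 - 2 - 6 - 10 - 11 - 7 - 8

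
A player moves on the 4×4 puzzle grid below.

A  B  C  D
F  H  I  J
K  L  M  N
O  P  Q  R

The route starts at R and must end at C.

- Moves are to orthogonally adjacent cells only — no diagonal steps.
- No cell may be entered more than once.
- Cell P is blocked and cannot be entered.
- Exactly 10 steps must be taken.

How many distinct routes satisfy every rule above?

Need simple routes of exactly 10 moves from R to C (Manhattan distance 4, so 3 moves are spent on a detour and 3 undoing it).
Branch systematically from the start, pruning whenever the remaining move budget drops below the Manhattan distance to C or differs from it in parity. Grouping the completions by first move — via N: 7; via Q: 4 — and summing: 7 + 4 = 11.
That gives 11 routes.

11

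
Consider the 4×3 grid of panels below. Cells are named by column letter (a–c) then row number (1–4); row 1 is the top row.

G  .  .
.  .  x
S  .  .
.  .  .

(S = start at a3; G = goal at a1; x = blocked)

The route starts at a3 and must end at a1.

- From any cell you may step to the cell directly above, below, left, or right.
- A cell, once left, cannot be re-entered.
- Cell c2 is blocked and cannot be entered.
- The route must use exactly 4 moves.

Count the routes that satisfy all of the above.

Need simple routes of exactly 4 moves from a3 to a1 (Manhattan distance 2, so 1 moves are spent on a detour and 1 undoing it).
Enumerating: a3 a2 b2 b1 a1 | a3 b3 b2 b1 a1 | a3 b3 b2 a2 a1.
That gives 3 routes.

3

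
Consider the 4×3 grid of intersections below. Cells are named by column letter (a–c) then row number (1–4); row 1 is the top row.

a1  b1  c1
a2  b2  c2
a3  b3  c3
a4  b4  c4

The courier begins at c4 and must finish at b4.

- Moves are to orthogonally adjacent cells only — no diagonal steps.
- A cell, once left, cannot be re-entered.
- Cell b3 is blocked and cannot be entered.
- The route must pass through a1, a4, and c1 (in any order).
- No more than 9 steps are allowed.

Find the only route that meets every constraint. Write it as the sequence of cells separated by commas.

The budget equals the shortest possible length, so every move has to be on a shortest route through the required cells.
Route from c4: up 3 to c1, left 2 to a1, down 3 to a4, right 1 to b4 — 9 moves in all.
Check: all required cells visited; 9 ≤ 9 moves.

c4, c3, c2, c1, b1, a1, a2, a3, a4, b4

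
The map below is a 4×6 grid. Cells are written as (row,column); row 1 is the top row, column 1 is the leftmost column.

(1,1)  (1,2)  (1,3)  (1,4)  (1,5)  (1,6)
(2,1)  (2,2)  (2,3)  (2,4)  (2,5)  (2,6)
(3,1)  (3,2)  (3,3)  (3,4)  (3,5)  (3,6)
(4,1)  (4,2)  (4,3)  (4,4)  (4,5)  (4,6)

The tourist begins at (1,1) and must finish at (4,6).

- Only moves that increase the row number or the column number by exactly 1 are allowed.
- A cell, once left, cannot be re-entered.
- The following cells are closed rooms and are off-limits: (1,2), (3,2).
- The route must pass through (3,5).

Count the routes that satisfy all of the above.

A right/down-only route from (1,1) to (4,6) makes exactly 3 down-moves and 5 right-moves in some order.
With no other constraints that would be C(8,3) = 56 routes.
Split at (3,5) and multiply the segment counts (each segment already excludes blocked cells): (1,1)→(3,5): 3; (3,5)→(4,6): 2; product = 6.
That gives 6 routes.

6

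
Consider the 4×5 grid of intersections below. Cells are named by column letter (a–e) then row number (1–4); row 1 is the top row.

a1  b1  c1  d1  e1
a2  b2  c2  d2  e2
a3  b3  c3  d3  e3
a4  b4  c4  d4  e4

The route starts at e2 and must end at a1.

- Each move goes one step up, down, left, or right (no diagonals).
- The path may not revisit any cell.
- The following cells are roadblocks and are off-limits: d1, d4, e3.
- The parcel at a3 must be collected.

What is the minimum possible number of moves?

Any route passes through a3 somewhere between e2 and a1. Summing Manhattan distances along the two legs (e2 → a3 → a1) gives a lower bound of 5 + 2 = 7 moves.
A route of 7 moves achieves this: e2 → d2 → d3 → c3 → b3 → a3 → a2 → a1.
Since 7 matches the lower bound, it is optimal.

7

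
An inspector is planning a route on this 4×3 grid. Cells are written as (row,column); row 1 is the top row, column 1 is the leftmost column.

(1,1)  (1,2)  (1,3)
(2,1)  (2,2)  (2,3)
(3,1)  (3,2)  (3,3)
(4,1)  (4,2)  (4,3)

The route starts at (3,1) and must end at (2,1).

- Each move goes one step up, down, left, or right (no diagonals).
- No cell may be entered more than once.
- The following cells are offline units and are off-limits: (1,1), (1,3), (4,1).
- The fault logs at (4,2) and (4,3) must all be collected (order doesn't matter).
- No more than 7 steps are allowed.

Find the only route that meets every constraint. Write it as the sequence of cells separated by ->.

Any route must reach (4,2) and (4,3) and still end at (2,1) within 7 moves, so the order of the required stops is forced.
Route from (3,1): right to (3,2), down to (4,2), right to (4,3), 2× up (reaching (2,3)), 2× left (reaching (2,1)) — 7 moves in all.
Check: all required cells visited; 7 ≤ 7 moves.

(3,1) -> (3,2) -> (4,2) -> (4,3) -> (3,3) -> (2,3) -> (2,2) -> (2,1)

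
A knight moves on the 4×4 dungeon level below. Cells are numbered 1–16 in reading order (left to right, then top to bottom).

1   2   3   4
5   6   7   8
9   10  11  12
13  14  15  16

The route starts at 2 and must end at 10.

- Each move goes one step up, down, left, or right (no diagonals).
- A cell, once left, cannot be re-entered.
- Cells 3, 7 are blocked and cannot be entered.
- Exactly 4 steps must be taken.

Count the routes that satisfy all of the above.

3

Need simple routes of exactly 4 moves from 2 to 10 (Manhattan distance 2, so 1 moves are spent on a detour and 1 undoing it).
Enumerating: 2 6 5 9 10 | 2 1 5 9 10 | 2 1 5 6 10.
That gives 3 routes.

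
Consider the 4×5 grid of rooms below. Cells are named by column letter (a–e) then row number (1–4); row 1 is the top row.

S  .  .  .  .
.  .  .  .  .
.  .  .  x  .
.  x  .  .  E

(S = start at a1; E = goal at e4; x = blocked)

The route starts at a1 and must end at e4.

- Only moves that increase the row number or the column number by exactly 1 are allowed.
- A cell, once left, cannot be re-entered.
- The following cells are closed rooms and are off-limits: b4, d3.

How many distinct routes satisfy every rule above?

11

A right/down-only route from a1 to e4 makes exactly 3 down-moves and 4 right-moves in some order.
With no other constraints that would be C(7,3) = 35 routes.
Subtract routes through each blocked cell (inclusion–exclusion for overlaps): − through d3: 20 − through b4: 4 → 11.
That gives 11 routes.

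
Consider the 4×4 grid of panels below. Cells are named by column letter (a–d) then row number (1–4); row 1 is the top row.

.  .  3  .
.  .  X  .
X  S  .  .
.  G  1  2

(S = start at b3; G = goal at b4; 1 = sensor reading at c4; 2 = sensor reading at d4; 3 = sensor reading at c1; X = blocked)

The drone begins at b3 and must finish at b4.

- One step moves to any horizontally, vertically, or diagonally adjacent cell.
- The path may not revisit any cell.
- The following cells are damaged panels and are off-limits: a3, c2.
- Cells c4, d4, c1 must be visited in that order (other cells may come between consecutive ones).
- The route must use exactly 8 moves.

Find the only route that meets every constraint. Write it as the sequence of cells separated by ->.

The waypoints must appear in the order c4, d4, c1, with no cell reused.
Route from b3: down-right to c4, right to d4, 2× up (reaching d2), up-left to c1, down-left to b2, down-right to c3, down-left to b4 — 8 moves in all.
Check: order respected (1 at step 1, 2 at step 2, 3 at step 5); 8 moves as required.

b3 -> c4 -> d4 -> d3 -> d2 -> c1 -> b2 -> c3 -> b4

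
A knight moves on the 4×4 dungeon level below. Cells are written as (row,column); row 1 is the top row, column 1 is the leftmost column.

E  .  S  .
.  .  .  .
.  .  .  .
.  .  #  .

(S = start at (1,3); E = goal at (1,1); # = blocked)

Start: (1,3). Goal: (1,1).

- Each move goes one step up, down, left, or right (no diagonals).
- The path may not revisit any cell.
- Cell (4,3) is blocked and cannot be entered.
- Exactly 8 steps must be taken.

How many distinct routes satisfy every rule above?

Need simple routes of exactly 8 moves from (1,3) to (1,1) (Manhattan distance 2, so 3 moves are spent on a detour and 3 undoing it).
Branch systematically from the start, pruning whenever the remaining move budget drops below the Manhattan distance to (1,1) or differs from it in parity. Grouping the completions by first move — via (2,3): 6; via (1,2): 2; via (1,4): 9 — and summing: 6 + 2 + 9 = 17.
That gives 17 routes.

17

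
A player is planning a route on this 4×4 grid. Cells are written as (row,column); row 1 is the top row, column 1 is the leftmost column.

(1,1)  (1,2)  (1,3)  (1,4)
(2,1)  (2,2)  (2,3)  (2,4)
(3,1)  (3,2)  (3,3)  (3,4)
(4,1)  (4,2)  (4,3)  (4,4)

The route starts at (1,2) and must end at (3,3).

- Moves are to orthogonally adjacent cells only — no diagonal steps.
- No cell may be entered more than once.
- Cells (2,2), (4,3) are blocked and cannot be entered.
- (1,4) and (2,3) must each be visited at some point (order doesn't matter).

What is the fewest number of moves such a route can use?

Any route passes through (1,4) and (2,3) in some order between (1,2) and (3,3). Summing Manhattan distances along each leg and taking the cheapest ordering ((1,2) → (1,4) → (2,3) → (3,3)) gives a lower bound of 2 + 2 + 1 = 5 moves.
A route of 5 moves achieves this: (1,2) → (1,3) → (1,4) → (2,4) → (2,3) → (3,3).
Since 5 matches the lower bound, it is optimal.

5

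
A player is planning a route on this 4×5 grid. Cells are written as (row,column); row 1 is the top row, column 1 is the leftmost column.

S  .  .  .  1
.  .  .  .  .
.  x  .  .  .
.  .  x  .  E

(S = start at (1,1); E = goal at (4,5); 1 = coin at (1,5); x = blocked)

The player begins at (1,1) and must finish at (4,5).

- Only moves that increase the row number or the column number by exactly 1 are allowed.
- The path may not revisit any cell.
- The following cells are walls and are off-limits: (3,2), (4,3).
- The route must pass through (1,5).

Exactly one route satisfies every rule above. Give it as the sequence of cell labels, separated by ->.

Moves only go right or down, so the column and row indices never decrease.
Route from (1,1): 4× right (reaching (1,5)), 3× down (reaching (4,5)) — 7 moves in all.
Check: all required cells visited.

(1,1) -> (1,2) -> (1,3) -> (1,4) -> (1,5) -> (2,5) -> (3,5) -> (4,5)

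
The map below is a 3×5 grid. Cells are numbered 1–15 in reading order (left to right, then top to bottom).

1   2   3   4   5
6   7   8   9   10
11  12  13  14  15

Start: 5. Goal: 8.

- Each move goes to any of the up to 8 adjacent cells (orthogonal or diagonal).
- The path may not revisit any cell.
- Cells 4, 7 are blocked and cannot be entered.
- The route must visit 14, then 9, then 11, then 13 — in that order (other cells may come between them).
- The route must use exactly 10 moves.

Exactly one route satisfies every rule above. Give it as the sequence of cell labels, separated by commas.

The waypoints must appear in the order 14, 9, 11, 13, with no cell reused.
Route from 5: down 1 to 10, down-left 1 to 14, up 1 to 9, up-left 1 to 3, left 1 to 2, down-left 1 to 6, down 1 to 11, right 2 to 13, up 1 to 8 — 10 moves in all.
Check: order respected (14 at step 2, 9 at step 3, 11 at step 7, 13 at step 9); 10 moves as required.

5, 10, 14, 9, 3, 2, 6, 11, 12, 13, 8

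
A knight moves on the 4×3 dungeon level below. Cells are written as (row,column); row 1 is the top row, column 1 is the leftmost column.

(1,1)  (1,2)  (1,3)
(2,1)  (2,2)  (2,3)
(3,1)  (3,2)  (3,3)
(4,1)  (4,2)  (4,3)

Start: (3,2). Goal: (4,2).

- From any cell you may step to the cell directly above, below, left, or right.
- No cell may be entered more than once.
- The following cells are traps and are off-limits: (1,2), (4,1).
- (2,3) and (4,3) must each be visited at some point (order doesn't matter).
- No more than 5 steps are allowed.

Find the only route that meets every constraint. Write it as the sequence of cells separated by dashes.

The budget equals the shortest possible length, so every move has to be on a shortest route through the required cells.
Route from (3,2): up 1 to (2,2), right 1 to (2,3), down 2 to (4,3), left 1 to (4,2) — 5 moves in all.
Check: all required cells visited; 5 ≤ 5 moves.

(3,2) - (2,2) - (2,3) - (3,3) - (4,3) - (4,2)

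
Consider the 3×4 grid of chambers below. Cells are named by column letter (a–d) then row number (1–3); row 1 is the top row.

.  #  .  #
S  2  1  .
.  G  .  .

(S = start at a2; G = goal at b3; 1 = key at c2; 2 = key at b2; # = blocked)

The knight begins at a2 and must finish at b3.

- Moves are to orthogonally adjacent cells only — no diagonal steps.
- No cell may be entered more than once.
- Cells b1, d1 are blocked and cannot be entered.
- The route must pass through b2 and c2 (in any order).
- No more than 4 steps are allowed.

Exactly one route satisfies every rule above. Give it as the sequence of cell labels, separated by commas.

The budget equals the shortest possible length, so every move has to be on a shortest route through the required cells.
Route from a2: right 2 to c2, down 1 to c3, left 1 to b3 — 4 moves in all.
Check: all required cells visited; 4 ≤ 4 moves.

a2, b2, c2, c3, b3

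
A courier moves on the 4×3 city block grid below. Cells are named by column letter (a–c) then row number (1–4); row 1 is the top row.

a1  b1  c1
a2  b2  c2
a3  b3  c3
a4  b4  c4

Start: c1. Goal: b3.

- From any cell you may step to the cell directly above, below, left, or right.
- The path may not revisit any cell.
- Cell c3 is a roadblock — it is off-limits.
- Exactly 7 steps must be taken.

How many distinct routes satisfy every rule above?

Need simple routes of exactly 7 moves from c1 to b3 (Manhattan distance 3, so 2 moves are spent on a detour and 2 undoing it).
Enumerating: c1 c2 b2 b1 a1 a2 a3 b3 | c1 c2 b2 a2 a3 a4 b4 b3 | c1 b1 b2 a2 a3 a4 b4 b3 | c1 b1 a1 a2 a3 a4 b4 b3.
That gives 4 routes.

4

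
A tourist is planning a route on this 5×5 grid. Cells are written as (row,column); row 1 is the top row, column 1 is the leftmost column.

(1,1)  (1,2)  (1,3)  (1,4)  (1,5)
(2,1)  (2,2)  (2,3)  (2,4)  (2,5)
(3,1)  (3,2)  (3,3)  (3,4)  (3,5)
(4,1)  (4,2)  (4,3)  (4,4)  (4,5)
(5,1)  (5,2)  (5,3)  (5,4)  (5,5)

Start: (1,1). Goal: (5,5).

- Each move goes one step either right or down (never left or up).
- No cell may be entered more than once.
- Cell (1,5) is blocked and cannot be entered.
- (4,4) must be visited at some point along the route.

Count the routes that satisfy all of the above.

40

A right/down-only route from (1,1) to (5,5) makes exactly 4 down-moves and 4 right-moves in some order.
With no other constraints that would be C(8,4) = 70 routes.
Split at (4,4) and multiply the segment counts (each segment already excludes blocked cells): (1,1)→(4,4): 20; (4,4)→(5,5): 2; product = 40.
That gives 40 routes.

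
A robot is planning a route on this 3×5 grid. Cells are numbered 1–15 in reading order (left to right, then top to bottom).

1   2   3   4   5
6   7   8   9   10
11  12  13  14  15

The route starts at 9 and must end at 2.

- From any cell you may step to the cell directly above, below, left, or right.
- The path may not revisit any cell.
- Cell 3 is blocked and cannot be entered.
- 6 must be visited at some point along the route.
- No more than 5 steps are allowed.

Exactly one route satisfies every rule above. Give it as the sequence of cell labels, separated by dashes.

The budget equals the shortest possible length, so every move has to be on a shortest route through the required cells.
Route from 9: 3× left (reaching 6), up to 1, right to 2 — 5 moves in all.
Check: all required cells visited; 5 ≤ 5 moves.

9 - 8 - 7 - 6 - 1 - 2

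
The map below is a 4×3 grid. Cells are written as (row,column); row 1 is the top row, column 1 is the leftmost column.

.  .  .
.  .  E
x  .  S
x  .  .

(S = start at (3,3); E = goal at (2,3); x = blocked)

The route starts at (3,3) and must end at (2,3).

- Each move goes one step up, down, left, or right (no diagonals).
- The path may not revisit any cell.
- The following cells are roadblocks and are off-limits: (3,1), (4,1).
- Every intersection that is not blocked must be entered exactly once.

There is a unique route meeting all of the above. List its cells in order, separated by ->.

Need to visit all 10 open cells exactly once, starting at (3,3) and ending at (2,3).
Cell (1,3) has only two open neighbours ((2,3) and (1,2)), so the path must pass straight through it: one of those is the cell it's entered from and the other is where it exits.
Route from (3,3): down 1 to (4,3), left 1 to (4,2), up 2 to (2,2), left 1 to (2,1), up 1 to (1,1), right 2 to (1,3), down 1 to (2,3) — 9 moves in all.
Check: all 10 open cells covered.

(3,3) -> (4,3) -> (4,2) -> (3,2) -> (2,2) -> (2,1) -> (1,1) -> (1,2) -> (1,3) -> (2,3)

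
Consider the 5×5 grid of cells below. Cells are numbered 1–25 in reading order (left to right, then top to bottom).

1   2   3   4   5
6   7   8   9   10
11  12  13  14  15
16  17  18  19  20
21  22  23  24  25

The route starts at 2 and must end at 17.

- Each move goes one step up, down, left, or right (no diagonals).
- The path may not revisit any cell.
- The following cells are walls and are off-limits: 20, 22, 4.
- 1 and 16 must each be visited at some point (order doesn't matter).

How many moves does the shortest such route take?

5

Any route passes through 1 and 16 in some order between 2 and 17. Summing Manhattan distances along each leg and taking the cheapest ordering (2 → 1 → 16 → 17) gives a lower bound of 1 + 3 + 1 = 5 moves.
A route of 5 moves achieves this: 2 → 1 → 6 → 11 → 16 → 17.
Since 5 matches the lower bound, it is optimal.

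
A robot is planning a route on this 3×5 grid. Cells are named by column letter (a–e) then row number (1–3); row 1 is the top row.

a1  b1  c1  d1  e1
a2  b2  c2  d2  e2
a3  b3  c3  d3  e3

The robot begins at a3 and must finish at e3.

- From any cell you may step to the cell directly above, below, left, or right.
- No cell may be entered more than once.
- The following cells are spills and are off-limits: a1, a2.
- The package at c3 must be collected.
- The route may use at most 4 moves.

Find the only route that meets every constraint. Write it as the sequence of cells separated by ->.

The 4-move cap with required stops at c3 leaves no slack for detours.
Route from a3: right 4 to e3 — 4 moves in all.
Check: all required cells visited; 4 ≤ 4 moves.

a3 -> b3 -> c3 -> d3 -> e3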